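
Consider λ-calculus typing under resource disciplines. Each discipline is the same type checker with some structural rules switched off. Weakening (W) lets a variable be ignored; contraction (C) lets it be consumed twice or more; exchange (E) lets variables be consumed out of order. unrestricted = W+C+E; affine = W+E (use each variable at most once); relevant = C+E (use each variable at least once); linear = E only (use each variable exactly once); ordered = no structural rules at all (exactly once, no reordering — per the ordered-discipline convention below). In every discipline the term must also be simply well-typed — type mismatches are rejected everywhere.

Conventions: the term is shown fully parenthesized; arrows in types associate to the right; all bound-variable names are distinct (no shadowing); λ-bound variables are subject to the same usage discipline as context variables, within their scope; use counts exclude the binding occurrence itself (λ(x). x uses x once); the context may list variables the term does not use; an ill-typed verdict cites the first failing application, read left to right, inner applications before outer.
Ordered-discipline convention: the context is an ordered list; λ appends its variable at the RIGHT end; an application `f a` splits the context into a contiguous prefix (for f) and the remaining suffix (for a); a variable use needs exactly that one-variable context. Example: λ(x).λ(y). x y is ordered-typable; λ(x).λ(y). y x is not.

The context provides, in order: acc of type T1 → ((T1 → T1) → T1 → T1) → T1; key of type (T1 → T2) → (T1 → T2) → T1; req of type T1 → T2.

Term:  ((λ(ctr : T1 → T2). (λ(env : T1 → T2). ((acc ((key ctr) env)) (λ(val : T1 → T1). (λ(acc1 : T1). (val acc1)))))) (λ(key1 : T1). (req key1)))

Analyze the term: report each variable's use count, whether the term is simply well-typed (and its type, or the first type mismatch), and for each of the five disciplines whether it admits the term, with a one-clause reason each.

use counts: acc=1, key=1, req=1, ctr (λ-bound)=1, env (λ-bound)=1, val (λ-bound)=1, acc1 (λ-bound)=1, key1 (λ-bound)=1
use order (left to right): acc, key, ctr, env, val, acc1, req, key1
typing: well-typed at (T1 → T2) → T1
ordered: ✓, acc, key, req, ctr, env, val, acc1, key1: once each, no exchange needed
linear: ✓, exactly-once usage across acc, key, req, ctr, env, val, acc1, key1
affine: ✓, none of acc, key, req, ctr, env, val, acc1, key1 used more than once
relevant: ✓, at least one use each (acc, key, req, ctr, env, val, acc1, key1)
unrestricted: ✓, well-typed at (T1 → T2) → T1; no restrictions here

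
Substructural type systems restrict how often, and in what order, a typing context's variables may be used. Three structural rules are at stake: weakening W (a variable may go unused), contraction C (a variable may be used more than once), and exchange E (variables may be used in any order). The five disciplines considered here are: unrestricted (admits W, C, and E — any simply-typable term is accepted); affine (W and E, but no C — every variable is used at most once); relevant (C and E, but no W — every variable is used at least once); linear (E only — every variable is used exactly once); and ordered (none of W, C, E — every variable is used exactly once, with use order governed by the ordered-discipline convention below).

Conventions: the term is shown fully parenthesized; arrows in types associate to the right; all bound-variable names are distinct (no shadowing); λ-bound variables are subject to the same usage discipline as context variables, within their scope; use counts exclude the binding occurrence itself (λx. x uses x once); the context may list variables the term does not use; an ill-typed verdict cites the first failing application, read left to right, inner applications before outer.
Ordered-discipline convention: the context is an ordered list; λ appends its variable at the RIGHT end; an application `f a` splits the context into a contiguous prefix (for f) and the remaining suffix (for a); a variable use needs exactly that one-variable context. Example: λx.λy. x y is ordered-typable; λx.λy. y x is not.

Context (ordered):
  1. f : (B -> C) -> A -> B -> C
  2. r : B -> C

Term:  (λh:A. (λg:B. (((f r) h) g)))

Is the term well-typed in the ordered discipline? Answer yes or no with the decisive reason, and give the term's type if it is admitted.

yes — f, r, h, g once each; derivable with no W/C/E; term : A -> B -> C
counts: f: 1, r: 1, h (bound): 1, g (bound): 1
left-to-right use order: f, r, h, g
typing: well-typed at A -> B -> C
across the five disciplines: ordered ✓; linear ✓; affine ✓; relevant ✓; unrestricted ✓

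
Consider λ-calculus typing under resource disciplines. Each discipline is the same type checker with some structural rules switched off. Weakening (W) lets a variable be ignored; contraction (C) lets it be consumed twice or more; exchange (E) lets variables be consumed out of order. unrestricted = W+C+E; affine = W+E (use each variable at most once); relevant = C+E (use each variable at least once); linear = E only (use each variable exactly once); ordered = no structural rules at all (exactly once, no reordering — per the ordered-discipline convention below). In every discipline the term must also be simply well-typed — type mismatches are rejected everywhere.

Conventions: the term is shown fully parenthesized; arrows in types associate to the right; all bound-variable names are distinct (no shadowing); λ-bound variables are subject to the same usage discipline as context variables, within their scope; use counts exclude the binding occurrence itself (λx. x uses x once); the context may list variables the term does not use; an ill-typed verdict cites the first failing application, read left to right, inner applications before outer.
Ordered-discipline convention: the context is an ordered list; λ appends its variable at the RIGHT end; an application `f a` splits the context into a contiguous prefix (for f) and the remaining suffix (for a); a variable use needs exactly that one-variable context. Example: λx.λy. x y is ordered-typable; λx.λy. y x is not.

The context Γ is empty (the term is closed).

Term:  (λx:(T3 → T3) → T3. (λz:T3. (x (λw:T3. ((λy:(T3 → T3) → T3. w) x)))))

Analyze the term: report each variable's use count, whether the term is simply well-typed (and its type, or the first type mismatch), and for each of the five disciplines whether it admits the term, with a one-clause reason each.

usage: x [bound]: 2, z [bound]: 0, w [bound]: 1, y [bound]: 0
order of uses: x, w, x
typing: the term checks, with type ((T3 → T3) → T3) → T3 → T3
ordered: ✗ — repeated use of x ×2; needs weakening: z, y unused
linear: ✗ — repeated use of x ×2; needs weakening: z, y unused
affine: ✗ — repeated use of x ×2
relevant: ✗ — needs weakening: z, y unused
unrestricted: ✓ — type-checks (((T3 → T3) → T3) → T3 → T3) and nothing is barred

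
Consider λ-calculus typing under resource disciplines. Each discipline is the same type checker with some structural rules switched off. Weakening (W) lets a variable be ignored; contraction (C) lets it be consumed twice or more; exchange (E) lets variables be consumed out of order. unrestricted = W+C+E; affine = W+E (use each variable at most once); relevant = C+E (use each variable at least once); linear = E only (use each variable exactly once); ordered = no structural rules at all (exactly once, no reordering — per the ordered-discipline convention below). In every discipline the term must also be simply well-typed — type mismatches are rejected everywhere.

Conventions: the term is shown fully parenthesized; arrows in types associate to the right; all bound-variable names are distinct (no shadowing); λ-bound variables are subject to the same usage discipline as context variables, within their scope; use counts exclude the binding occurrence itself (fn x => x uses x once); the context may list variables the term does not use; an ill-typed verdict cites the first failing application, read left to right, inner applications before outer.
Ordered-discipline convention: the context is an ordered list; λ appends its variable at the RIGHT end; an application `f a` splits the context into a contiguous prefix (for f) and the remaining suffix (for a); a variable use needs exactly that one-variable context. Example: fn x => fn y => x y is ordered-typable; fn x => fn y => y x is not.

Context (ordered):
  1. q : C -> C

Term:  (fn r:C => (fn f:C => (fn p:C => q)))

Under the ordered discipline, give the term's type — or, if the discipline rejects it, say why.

not well-typed under ordered — r, f, p never used (weakening)
counts: q: 1, r (bound): 0, f (bound): 0, p (bound): 0
order of uses: q
typing: ✓ — C -> C -> C -> C -> C
per-discipline verdicts: ordered ✗; linear ✗; affine ✓; relevant ✗; unrestricted ✓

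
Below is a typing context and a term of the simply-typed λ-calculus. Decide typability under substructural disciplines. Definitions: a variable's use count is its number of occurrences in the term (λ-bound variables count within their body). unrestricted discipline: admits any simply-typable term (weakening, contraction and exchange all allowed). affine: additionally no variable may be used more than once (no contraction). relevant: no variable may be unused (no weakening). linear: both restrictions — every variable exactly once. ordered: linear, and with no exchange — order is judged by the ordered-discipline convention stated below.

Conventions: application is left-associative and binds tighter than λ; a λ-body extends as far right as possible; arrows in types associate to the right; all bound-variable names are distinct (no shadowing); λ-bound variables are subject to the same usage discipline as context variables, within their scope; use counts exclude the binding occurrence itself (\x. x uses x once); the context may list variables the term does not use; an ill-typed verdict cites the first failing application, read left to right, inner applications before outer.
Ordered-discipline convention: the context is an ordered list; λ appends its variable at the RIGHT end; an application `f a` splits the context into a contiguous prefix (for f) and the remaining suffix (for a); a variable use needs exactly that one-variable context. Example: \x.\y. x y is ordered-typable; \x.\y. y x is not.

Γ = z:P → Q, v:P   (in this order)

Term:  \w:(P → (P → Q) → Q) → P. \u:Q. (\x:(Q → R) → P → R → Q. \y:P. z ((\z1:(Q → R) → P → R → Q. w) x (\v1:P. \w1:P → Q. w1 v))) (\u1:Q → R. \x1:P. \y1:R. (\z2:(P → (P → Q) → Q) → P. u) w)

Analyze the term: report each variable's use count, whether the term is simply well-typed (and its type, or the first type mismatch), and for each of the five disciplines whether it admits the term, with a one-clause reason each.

variable uses: z: 1, v: 1, w [bound]: 2, u [bound]: 1, x [bound]: 1, y [bound]: 0, z1 [bound]: 0, v1 [bound]: 0, w1 [bound]: 1, u1 [bound]: 0, x1 [bound]: 0, y1 [bound]: 0, z2 [bound]: 0
order of uses: z, w, x, w1, v, u, w
typing: ✓ — ((P → (P → Q) → Q) → P) → Q → P → Q
ordered: ✗, needs contraction — w ×2; y, z1, v1, u1, x1, y1, z2 never used (weakening)
linear: ✗, needs contraction — w ×2; y, z1, v1, u1, x1, y1, z2 never used (weakening)
affine: ✗, needs contraction — w ×2
relevant: ✗, y, z1, v1, u1, x1, y1, z2 never used (weakening)
unrestricted: ✓, type-checks (((P → (P → Q) → Q) → P) → Q → P → Q) and nothing is barred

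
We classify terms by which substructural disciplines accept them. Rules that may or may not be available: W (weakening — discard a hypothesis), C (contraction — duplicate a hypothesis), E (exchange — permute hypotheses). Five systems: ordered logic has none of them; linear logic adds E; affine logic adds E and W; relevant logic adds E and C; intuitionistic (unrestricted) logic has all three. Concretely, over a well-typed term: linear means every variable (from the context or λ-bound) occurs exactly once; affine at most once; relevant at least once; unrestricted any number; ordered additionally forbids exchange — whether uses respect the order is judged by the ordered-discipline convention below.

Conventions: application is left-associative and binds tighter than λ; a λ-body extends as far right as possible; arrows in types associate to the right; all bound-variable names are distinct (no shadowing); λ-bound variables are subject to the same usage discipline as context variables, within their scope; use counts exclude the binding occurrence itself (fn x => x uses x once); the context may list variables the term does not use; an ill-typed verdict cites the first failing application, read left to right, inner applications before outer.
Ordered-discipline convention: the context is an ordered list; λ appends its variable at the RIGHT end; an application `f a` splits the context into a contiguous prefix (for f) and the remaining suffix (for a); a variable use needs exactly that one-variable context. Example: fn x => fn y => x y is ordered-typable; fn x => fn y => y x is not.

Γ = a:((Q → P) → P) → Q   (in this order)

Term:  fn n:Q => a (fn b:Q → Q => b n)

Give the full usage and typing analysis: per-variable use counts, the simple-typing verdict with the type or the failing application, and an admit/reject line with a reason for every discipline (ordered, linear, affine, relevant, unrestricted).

variable uses: a=1, n (λ-bound)=1, b (λ-bound)=1
uses in reading order: a, b, n
typing: ill-typed: argument of type (Q → Q) → Q where (Q → P) → P is required
ordered: ✗, a type mismatch blocks all five
linear: ✗, the type mismatch rejects it
affine: ✗, not simply typable
relevant: ✗, fails simple typing
unrestricted: ✗, a type mismatch blocks all five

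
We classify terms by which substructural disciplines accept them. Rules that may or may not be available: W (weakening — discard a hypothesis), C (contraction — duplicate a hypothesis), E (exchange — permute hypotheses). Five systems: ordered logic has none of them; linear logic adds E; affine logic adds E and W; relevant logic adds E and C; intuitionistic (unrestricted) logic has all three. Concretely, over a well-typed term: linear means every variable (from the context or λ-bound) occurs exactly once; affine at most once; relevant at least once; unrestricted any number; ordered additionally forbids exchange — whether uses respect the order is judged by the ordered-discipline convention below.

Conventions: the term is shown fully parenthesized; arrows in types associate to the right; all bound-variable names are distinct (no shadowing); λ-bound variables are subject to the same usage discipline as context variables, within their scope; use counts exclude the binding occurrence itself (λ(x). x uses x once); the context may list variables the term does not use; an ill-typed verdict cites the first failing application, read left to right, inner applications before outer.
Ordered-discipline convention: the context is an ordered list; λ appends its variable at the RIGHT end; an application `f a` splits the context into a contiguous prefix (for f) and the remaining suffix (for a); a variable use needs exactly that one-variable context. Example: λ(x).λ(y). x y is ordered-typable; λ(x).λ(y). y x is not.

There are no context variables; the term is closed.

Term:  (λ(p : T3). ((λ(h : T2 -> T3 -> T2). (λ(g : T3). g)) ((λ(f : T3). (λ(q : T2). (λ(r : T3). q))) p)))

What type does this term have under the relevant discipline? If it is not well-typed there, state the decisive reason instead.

not well-typed under relevant — h, f, r left unused
use counts: p (λ-bound): 1; h (λ-bound): 0; g (λ-bound): 1; f (λ-bound): 0; q (λ-bound): 1; r (λ-bound): 0
order of uses: g, q, p
typing: well-typed — term : T3 -> T3 -> T3
across the five disciplines: ordered ✗ · linear ✗ · affine ✓ · relevant ✗ · unrestricted ✓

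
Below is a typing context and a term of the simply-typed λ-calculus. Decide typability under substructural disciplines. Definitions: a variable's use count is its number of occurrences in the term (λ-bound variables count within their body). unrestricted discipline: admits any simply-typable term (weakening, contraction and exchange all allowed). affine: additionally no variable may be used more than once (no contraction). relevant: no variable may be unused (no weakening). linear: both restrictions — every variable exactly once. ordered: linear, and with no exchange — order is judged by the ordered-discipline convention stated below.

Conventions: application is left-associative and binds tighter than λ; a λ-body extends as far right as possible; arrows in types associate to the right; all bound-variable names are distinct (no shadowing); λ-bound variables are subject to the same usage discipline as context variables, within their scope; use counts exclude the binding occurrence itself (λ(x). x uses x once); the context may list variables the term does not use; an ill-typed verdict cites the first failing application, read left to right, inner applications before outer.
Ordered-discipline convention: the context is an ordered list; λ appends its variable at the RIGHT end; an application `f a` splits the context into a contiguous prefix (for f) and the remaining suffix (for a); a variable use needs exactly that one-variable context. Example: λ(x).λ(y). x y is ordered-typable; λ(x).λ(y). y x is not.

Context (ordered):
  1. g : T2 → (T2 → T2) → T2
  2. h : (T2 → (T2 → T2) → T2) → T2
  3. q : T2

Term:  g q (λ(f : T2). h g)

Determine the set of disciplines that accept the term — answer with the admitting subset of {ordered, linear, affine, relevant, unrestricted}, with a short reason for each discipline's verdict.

admitted in: unrestricted
counts: g: 2×; h: 1×; q: 1×; f (bound): 0×
use order (left to right): g, q, h, g
typing: the term checks, with type T2
ordered ✗ (uses contraction: g ×2; needs weakening: f unused)
linear ✗ (uses contraction: g ×2; needs weakening: f unused)
affine ✗ (uses contraction: g ×2)
relevant ✗ (needs weakening: f unused)
unrestricted ✓ (type-checks (T2) and nothing is barred)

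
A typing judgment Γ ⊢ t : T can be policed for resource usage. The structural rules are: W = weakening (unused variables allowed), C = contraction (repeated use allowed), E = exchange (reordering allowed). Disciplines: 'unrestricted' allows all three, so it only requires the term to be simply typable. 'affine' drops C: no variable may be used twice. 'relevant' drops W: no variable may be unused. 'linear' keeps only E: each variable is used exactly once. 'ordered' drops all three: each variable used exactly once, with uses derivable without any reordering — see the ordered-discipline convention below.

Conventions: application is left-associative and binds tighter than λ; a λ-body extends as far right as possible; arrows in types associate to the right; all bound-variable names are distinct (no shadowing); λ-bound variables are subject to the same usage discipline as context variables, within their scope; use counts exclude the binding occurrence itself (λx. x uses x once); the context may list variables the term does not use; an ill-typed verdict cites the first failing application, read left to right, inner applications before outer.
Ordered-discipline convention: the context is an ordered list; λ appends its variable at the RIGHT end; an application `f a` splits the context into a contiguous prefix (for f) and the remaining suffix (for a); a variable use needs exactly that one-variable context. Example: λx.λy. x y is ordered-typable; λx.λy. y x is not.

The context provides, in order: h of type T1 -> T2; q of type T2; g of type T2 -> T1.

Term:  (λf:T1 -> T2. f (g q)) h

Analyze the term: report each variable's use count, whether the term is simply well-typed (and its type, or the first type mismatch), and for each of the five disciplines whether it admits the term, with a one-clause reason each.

variable uses: h: 1×; q: 1×; g: 1×; f (λ-bound): 1×
use order (left to right): f, g, q, h
typing: well-typed at T2
ordered: ✗, no contiguous prefix/suffix split fits f, g, q, h
linear: ✓, h, q, g, f: one use apiece
affine: ✓, none of h, q, g, f used more than once
relevant: ✓, none of h, q, g, f goes unused
unrestricted: ✓, simply typable at T2; W, C, E all held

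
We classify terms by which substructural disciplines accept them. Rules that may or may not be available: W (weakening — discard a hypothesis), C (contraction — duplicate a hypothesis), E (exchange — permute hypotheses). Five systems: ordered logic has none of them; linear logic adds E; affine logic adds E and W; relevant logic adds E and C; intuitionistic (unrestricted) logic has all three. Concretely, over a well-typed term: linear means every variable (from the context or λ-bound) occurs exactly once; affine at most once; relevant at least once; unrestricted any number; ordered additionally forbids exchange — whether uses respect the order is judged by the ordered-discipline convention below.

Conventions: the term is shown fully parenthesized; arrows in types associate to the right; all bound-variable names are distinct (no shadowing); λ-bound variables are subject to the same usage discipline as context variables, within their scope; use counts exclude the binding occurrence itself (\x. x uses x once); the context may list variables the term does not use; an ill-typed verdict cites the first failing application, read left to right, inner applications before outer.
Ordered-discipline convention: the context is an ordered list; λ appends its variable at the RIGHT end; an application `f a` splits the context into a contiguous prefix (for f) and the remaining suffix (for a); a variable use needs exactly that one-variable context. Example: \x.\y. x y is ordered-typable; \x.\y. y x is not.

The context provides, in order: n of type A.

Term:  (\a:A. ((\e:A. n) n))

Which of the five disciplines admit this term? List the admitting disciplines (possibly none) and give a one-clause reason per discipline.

admitting disciplines: unrestricted
counts: n ×2; a (bound) ×0; e (bound) ×0
uses in reading order: n, n
typing: the term checks, with type A → A
ordered: ✗, n ×2 used more than once (contraction); unused: a, e — weakening required
linear: ✗, n ×2 used more than once (contraction); unused: a, e — weakening required
affine: ✗, n ×2 used more than once (contraction)
relevant: ✗, unused: a, e — weakening required
unrestricted: ✓, simply typable at A → A; W, C, E all held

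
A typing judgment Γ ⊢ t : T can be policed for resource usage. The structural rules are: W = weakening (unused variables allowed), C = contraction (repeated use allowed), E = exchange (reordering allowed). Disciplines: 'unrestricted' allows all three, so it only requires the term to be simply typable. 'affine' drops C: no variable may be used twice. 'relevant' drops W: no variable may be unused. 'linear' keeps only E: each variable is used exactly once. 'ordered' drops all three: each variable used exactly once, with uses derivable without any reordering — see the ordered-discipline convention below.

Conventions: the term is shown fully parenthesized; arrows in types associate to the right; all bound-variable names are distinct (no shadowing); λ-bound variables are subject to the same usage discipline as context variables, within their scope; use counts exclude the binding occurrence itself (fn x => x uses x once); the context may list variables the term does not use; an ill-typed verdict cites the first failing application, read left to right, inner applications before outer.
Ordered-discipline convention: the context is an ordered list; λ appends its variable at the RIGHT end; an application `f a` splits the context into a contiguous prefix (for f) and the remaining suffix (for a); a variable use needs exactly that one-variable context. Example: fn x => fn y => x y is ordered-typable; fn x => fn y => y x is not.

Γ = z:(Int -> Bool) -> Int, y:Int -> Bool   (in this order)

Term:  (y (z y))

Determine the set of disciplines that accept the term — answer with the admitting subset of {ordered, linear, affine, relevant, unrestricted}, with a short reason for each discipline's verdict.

accepted by: relevant, unrestricted
usage: z: 1×; y: 2×
uses in reading order: y, z, y
typing: ✓ — Bool
ordered: ✗, repeated use of y ×2
linear: ✗, repeated use of y ×2
affine: ✗, repeated use of y ×2
relevant: ✓, every one of z, y appears
unrestricted: ✓, type-checks (Bool) and nothing is barred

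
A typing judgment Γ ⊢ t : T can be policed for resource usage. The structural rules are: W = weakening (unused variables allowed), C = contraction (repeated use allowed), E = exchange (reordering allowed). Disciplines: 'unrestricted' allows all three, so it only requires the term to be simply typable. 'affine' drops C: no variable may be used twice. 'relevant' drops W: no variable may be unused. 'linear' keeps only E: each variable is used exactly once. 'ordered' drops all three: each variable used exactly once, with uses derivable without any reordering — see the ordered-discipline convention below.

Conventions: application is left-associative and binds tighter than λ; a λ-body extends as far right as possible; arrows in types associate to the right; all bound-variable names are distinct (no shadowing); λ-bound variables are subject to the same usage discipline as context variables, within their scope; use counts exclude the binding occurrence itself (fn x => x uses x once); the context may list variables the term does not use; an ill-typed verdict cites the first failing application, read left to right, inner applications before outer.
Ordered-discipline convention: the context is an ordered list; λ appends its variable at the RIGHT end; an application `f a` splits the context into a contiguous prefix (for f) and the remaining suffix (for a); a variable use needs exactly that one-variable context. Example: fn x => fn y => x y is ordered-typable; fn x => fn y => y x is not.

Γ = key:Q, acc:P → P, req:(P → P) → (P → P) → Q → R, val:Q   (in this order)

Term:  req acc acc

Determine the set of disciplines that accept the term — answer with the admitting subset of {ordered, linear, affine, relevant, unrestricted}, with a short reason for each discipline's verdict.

admitted by: unrestricted
counts: key=0; acc=2; req=1; val=0
left-to-right use order: req, acc, acc
typing: well-typed at Q → R
ordered ✗ (uses contraction: acc ×2; unused: key, val — weakening required)
linear ✗ (uses contraction: acc ×2; unused: key, val — weakening required)
affine ✗ (uses contraction: acc ×2)
relevant ✗ (unused: key, val — weakening required)
unrestricted ✓ (well-typed at Q → R; no restrictions here)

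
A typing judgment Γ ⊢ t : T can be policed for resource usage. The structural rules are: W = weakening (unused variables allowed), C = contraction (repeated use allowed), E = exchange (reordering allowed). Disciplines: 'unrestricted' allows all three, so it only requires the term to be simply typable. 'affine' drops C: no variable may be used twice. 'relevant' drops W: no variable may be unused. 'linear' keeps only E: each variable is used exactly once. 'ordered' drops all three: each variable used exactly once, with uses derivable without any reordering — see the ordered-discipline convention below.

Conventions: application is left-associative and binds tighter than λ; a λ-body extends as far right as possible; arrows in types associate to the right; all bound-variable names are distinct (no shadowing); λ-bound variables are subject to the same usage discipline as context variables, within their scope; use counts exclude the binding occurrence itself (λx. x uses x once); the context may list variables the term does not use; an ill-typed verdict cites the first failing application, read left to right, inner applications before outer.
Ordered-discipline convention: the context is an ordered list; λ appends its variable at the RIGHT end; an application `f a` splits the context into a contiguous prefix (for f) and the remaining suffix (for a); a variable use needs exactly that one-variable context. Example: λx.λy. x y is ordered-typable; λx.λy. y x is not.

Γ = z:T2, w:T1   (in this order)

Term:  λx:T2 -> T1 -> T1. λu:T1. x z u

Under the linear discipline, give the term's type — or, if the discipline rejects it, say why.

not well-typed under linear — w left unused
usage: z: 1×, w: 0×, x [bound]: 1×, u [bound]: 1×
use order (left to right): x, z, u
typing: the term checks, with type (T2 -> T1 -> T1) -> T1 -> T1
summary: ordered ✗ | linear ✗ | affine ✓ | relevant ✗ | unrestricted ✓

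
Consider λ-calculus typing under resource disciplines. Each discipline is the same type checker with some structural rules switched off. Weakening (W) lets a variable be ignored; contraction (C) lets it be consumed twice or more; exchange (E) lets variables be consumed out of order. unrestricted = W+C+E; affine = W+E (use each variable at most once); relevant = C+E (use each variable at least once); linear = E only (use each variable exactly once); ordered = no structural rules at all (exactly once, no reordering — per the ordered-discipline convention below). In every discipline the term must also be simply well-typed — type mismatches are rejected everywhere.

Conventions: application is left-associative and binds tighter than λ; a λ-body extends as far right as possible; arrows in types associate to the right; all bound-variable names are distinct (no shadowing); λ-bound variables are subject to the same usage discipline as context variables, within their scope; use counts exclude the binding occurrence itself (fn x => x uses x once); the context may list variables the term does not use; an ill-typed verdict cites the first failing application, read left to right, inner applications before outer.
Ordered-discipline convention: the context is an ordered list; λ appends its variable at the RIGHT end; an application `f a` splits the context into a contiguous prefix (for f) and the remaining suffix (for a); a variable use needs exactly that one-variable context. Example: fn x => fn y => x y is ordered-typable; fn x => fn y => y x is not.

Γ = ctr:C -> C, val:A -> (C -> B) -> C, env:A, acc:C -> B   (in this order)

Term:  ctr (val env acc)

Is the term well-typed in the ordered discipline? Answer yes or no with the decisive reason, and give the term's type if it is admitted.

yes — single-use (ctr, val, env, acc), ordered derivation ok; term : C
use counts: ctr ×1, val ×1, env ×1, acc ×1
left-to-right use order: ctr, val, env, acc
typing: the term checks, with type C
across the five disciplines: ordered ✓ · linear ✓ · affine ✓ · relevant ✓ · unrestricted ✓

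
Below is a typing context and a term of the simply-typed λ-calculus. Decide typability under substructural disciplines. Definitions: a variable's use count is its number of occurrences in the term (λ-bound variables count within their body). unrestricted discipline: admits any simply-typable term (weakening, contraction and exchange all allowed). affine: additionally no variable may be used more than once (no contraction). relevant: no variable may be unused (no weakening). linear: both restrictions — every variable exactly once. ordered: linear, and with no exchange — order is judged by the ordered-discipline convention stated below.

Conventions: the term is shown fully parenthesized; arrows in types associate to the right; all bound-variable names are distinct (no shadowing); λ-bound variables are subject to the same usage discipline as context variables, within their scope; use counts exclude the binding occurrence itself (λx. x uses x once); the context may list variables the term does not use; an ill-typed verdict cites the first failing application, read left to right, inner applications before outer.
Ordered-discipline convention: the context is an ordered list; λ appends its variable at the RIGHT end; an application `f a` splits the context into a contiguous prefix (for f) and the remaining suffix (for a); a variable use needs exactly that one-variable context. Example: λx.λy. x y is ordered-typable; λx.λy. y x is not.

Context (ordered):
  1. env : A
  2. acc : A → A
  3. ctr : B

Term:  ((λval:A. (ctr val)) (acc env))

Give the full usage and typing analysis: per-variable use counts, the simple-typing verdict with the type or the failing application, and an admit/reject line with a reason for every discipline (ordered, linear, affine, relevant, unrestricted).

counts: env: 1; acc: 1; ctr: 1; val (λ-bound): 1
left-to-right use order: ctr, val, acc, env
typing: ill-typed: non-arrow in function slot: B
ordered ✗ (a type mismatch blocks all five)
linear ✗ (the type mismatch rejects it)
affine ✗ (not simply typable)
relevant ✗ (fails simple typing)
unrestricted ✗ (a type mismatch blocks all five)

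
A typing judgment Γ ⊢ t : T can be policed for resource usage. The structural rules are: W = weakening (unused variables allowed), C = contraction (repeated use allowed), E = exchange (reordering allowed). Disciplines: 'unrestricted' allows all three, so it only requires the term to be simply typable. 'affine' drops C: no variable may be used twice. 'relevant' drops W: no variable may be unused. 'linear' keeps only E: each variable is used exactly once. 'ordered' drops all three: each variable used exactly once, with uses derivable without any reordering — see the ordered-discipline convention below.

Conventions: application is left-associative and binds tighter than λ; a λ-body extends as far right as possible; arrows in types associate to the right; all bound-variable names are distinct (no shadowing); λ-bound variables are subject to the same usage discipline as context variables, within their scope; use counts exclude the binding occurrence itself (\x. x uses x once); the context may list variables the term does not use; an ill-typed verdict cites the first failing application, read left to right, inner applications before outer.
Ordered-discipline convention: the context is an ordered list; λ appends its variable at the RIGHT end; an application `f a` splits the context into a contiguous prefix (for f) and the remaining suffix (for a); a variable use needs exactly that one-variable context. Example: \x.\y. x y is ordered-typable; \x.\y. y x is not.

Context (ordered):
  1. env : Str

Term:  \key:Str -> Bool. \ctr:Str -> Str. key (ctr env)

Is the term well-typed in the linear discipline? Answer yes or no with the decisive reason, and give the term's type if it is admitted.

yes — single use per variable (env, key, ctr); term : (Str -> Bool) -> (Str -> Str) -> Bool
counts: env ×1, key [bound] ×1, ctr [bound] ×1
order of uses: key, ctr, env
typing: well-typed — term : (Str -> Bool) -> (Str -> Str) -> Bool
across the five disciplines: ordered ✗ | linear ✓ | affine ✓ | relevant ✓ | unrestricted ✓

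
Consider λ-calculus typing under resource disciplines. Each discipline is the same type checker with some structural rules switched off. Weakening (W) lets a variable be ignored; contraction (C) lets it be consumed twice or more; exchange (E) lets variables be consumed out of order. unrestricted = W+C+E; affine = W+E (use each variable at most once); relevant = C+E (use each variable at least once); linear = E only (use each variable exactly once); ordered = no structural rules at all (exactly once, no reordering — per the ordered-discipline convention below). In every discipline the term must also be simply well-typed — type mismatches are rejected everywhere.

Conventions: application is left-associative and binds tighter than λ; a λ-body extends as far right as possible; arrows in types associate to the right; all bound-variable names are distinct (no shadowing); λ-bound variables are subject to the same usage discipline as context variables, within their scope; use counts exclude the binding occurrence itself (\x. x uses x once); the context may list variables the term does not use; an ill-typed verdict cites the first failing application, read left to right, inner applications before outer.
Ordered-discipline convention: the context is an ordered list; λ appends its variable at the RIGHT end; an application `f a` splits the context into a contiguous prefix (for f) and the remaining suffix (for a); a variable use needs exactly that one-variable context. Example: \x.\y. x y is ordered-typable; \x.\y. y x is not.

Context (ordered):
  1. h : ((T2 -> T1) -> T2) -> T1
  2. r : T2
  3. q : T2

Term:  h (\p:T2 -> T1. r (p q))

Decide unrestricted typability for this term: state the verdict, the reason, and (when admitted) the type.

no — the type mismatch rejects it
variable uses: h ×1; r ×1; q ×1; p (λ-bound) ×1
left-to-right use order: h, r, p, q
typing: ill-typed: can't apply a value of type T2
summary: ordered ✗ | linear ✗ | affine ✗ | relevant ✗ | unrestricted ✗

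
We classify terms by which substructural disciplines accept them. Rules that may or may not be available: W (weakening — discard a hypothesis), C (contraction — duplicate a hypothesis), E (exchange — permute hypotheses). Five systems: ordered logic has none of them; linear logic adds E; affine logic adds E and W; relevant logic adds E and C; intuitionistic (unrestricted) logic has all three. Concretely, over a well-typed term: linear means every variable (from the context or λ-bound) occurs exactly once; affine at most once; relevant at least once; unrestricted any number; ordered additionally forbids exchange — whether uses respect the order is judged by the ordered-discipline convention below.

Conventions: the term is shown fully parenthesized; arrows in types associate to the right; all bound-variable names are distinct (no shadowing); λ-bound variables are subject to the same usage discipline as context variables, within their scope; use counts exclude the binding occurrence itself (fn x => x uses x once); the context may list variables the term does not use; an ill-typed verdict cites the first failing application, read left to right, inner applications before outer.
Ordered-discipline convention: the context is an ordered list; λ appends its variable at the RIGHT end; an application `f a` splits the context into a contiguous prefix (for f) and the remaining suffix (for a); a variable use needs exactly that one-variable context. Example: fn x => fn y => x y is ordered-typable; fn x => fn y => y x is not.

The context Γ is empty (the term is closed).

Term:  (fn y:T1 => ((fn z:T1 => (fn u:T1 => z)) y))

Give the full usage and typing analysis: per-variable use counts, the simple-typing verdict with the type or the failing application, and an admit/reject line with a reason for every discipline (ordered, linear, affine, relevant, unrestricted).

use counts: y [bound] ×1; z [bound] ×1; u [bound] ×0
uses in reading order: z, y
typing: well-typed at T1 -> T1 -> T1
ordered: ✗, u never used (weakening)
linear: ✗, u never used (weakening)
affine: ✓, none of y, z, u used more than once
relevant: ✗, u never used (weakening)
unrestricted: ✓, well-typed at T1 -> T1 -> T1; no restrictions here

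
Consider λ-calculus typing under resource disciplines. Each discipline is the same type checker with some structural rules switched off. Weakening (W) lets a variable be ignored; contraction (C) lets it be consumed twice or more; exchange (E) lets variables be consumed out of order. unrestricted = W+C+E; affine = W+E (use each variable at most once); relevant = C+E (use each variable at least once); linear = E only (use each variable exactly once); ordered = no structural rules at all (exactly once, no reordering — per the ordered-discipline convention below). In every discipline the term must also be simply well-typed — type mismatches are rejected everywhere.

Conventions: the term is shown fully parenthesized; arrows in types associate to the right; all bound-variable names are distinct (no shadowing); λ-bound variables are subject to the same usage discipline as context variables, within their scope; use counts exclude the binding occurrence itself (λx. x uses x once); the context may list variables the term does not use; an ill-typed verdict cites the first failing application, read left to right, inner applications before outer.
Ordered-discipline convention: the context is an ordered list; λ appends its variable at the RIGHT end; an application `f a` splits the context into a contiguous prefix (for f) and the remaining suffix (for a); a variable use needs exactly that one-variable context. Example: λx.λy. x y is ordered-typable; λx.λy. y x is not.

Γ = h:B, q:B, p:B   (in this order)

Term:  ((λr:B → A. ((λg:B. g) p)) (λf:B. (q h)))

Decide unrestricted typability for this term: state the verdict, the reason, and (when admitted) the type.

no — the type mismatch rejects it
variable uses: h ×1, q ×1, p ×1, r (bound) ×0, g (bound) ×1, f (bound) ×0
uses in reading order: g, p, q, h
typing: ill-typed: non-arrow in function slot: B
across the five disciplines: ordered ✗ | linear ✗ | affine ✗ | relevant ✗ | unrestricted ✗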